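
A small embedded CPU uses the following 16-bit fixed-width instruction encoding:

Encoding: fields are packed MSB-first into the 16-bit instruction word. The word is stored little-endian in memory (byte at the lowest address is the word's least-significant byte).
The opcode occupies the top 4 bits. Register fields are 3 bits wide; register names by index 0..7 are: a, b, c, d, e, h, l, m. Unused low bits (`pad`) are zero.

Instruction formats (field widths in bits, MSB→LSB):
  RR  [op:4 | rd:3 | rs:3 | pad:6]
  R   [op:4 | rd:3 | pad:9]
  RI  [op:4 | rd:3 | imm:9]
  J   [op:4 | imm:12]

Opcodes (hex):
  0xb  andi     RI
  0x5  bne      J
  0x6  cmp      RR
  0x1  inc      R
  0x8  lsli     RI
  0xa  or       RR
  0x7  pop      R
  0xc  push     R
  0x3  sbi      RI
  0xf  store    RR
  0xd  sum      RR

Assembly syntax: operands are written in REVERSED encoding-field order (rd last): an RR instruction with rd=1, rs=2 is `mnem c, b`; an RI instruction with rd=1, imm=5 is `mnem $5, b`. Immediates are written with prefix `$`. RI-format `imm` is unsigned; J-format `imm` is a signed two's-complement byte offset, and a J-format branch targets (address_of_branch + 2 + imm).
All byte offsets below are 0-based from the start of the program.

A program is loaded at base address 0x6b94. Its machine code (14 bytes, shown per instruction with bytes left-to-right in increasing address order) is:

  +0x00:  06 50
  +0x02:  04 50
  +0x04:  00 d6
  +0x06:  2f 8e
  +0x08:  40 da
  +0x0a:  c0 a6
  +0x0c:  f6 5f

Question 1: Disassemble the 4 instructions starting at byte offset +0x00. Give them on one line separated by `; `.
bne $6; bne $4; sum a, d; lsli $47, m

[00] 06 50 → 0x5006
  top 4b → 0x5 → bne [J]
  imm@[11:0]=0x6 ⇒ $6
[02] 04 50 → 0x5004
  top 4b → 0x5 → bne [J]
  imm@[11:0]=0x4 ⇒ $4
[04] 00 d6 → 0xd600
  top 4b → 0xd → sum [RR]
  rd@[11:9]=0x3 ⇒ d
  rs@[8:6]=0x0 ⇒ a
[06] 2f 8e → 0x8e2f
  top 4b → 0x8 → lsli [RI]
  rd@[11:9]=0x7 ⇒ m
  imm@[8:0]=0x2f ⇒ $47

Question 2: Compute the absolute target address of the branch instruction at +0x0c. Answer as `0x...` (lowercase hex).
[0c] f6 5f → 0x5ff6
  top 4b → 0x5 → bne [J]
  imm: (w>>0)&0xfff=0xff6 (s12→-10) → $-10
  target = base 0x6b94 + off 0x0c + 2 + imm -10 = 0x6b98

0x6b98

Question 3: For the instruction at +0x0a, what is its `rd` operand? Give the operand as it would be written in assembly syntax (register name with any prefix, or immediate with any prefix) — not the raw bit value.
[0a] c0 a6 → 0xa6c0
  opcode bits[15:12]=0xa: or/RR
  [11:9] rd=3 = d
  [8:6] rs=3 = d

d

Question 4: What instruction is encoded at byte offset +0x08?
[08] 40 da → 0xda40
  op=0xda40>>12=0xd ⇒ sum (RR)
  rd: (w>>9)&0x7=0x5 → h
  rs: (w>>6)&0x7=0x1 → b

sum b, h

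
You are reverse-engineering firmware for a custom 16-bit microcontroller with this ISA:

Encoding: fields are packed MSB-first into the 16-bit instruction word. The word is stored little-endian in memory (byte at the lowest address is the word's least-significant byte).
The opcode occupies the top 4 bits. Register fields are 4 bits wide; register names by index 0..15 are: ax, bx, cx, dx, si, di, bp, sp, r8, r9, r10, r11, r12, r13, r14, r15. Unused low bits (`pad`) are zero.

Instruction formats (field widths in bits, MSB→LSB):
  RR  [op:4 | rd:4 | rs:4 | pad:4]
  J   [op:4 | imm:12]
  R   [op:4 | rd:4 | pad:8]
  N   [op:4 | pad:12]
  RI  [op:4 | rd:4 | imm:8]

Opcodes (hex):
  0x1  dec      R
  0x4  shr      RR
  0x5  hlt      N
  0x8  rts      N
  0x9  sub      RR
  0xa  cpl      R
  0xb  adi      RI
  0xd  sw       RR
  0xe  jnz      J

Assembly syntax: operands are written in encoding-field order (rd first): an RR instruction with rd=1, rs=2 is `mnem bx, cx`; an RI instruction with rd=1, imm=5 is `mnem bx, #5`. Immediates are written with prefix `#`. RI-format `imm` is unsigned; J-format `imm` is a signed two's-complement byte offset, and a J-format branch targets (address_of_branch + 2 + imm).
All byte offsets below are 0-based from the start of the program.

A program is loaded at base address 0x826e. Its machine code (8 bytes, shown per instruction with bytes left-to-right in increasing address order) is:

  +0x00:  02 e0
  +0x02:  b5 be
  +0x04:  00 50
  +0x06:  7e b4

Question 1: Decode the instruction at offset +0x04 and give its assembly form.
+0x04: 00 50 ⇒ word 0x5000 (little)
  op=0x5000>>12=0x5 ⇒ hlt (N)

hlt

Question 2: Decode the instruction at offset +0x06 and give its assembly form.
adi si, #126

@+06  little-endian(7e b4) = 0xb47e
  op=0xb47e>>12=0xb ⇒ adi (RI)
  [11:8] rd=4 = si
  [7:0] imm=126 = #126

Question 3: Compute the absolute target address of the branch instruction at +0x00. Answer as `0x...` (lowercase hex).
0x8272

[00] 02 e0 → 0xe002
  top 4b → 0xe → jnz [J]
  imm: (w>>0)&0xfff=0x2 → #2
  target = base 0x826e + off 0x00 + 2 + imm 2 = 0x8272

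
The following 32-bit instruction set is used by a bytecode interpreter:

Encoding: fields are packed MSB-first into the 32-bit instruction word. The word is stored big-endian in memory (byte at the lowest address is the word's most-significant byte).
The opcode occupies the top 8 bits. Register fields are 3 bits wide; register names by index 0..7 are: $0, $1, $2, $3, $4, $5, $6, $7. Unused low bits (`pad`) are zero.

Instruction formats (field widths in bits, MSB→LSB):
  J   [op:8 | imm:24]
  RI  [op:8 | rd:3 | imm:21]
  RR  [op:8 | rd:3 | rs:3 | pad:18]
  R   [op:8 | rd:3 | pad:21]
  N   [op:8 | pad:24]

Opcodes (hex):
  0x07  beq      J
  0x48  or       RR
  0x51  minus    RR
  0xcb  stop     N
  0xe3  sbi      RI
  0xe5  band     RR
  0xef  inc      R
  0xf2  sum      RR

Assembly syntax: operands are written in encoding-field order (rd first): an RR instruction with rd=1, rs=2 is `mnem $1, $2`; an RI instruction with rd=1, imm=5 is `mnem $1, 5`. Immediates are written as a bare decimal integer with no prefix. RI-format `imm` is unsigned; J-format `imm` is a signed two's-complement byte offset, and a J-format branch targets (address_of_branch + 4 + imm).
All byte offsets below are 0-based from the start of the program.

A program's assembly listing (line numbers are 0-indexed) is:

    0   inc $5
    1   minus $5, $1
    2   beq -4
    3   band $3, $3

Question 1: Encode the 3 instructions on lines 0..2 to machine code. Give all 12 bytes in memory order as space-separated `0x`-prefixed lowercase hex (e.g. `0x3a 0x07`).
0xef 0xa0 0x00 0x00 0x51 0xa4 0x00 0x00 0x07 0xff 0xff 0xfc

line 0 (inc): pack op=0xef:8|rd=5:3|pad=0:21 = 0xefa00000; big→ ef a0 00 00
line 1 (minus): pack op=0x51:8|rd=5:3|rs=1:3|pad=0:18 = 0x51a40000; big→ 51 a4 00 00
line 2 (beq): pack op=0x7:8|imm=-4:24 = 0x07fffffc; big→ 07 ff ff fc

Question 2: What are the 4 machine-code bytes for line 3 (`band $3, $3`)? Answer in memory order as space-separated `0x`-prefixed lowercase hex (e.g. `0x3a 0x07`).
0xe5 0x6c 0x00 0x00

3. band fields op=0xe5:8|rd=3:3|rs=3:3|pad=0:18 → word e56c0000h → e5 6c 00 00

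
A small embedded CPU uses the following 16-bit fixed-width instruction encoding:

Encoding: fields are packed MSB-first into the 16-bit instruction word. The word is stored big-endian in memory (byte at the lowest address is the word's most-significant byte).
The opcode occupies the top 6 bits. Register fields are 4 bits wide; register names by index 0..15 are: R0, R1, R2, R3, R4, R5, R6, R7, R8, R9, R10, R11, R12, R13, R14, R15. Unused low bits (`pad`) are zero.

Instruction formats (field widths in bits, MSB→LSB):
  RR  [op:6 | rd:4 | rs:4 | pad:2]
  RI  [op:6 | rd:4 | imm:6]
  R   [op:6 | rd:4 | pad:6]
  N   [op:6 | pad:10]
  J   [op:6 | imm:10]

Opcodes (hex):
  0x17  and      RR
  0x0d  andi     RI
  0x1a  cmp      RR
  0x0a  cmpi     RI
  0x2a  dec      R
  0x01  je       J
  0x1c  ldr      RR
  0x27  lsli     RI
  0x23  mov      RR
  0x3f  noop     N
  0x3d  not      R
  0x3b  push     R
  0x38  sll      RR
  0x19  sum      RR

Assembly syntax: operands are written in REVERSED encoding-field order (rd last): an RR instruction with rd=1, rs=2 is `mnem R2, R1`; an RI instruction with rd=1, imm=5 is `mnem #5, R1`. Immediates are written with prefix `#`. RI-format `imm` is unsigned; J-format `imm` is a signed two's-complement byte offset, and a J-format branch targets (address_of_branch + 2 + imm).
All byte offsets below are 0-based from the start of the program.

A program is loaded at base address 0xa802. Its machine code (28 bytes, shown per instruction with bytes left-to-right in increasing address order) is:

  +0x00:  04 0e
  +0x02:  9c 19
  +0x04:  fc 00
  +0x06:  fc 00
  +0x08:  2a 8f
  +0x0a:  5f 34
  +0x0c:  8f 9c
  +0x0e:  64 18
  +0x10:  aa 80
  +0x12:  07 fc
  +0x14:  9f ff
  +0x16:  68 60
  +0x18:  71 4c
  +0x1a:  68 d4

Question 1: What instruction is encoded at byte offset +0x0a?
@+0a  big-endian(5f 34) = 0x5f34
  opcode bits[15:10]=0x17: and/RR
  rd: (w>>6)&0xf=0xc → R12
  rs: (w>>2)&0xf=0xd → R13

and R13, R12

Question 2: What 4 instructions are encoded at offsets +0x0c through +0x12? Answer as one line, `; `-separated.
off 0x0c: read 8f 9c as big → 0x8f9c
  opcode bits[15:10]=0x23: mov/RR
  rd: (w>>6)&0xf=0xe → R14
  rs: (w>>2)&0xf=0x7 → R7
off 0x0e: read 64 18 as big → 0x6418
  opcode bits[15:10]=0x19: sum/RR
  rd: (w>>6)&0xf=0x0 → R0
  rs: (w>>2)&0xf=0x6 → R6
off 0x10: read aa 80 as big → 0xaa80
  opcode bits[15:10]=0x2a: dec/R
  rd: (w>>6)&0xf=0xa → R10
off 0x12: read 07 fc as big → 0x07fc
  opcode bits[15:10]=0x1: je/J
  imm: (w>>0)&0x3ff=0x3fc (s10→-4) → #-4

mov R7, R14; sum R6, R0; dec R10; je #-4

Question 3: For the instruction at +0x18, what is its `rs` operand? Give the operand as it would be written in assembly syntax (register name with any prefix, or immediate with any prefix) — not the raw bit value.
R3

off 0x18: read 71 4c as big → 0x714c
  op=0x714c>>10=0x1c ⇒ ldr (RR)
  rd: (w>>6)&0xf=0x5 → R5
  rs: (w>>2)&0xf=0x3 → R3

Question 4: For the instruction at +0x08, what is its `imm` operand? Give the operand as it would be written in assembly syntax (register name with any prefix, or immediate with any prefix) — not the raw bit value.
#15

off 0x08: read 2a 8f as big → 0x2a8f
  op=0x2a8f>>10=0xa ⇒ cmpi (RI)
  rd@[9:6]=0xa ⇒ R10
  imm@[5:0]=0xf ⇒ #15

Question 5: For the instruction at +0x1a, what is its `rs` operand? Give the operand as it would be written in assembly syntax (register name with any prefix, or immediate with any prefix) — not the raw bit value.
off 0x1a: read 68 d4 as big → 0x68d4
  top 6b → 0x1a → cmp [RR]
  rd: (w>>6)&0xf=0x3 → R3
  rs: (w>>2)&0xf=0x5 → R5

R5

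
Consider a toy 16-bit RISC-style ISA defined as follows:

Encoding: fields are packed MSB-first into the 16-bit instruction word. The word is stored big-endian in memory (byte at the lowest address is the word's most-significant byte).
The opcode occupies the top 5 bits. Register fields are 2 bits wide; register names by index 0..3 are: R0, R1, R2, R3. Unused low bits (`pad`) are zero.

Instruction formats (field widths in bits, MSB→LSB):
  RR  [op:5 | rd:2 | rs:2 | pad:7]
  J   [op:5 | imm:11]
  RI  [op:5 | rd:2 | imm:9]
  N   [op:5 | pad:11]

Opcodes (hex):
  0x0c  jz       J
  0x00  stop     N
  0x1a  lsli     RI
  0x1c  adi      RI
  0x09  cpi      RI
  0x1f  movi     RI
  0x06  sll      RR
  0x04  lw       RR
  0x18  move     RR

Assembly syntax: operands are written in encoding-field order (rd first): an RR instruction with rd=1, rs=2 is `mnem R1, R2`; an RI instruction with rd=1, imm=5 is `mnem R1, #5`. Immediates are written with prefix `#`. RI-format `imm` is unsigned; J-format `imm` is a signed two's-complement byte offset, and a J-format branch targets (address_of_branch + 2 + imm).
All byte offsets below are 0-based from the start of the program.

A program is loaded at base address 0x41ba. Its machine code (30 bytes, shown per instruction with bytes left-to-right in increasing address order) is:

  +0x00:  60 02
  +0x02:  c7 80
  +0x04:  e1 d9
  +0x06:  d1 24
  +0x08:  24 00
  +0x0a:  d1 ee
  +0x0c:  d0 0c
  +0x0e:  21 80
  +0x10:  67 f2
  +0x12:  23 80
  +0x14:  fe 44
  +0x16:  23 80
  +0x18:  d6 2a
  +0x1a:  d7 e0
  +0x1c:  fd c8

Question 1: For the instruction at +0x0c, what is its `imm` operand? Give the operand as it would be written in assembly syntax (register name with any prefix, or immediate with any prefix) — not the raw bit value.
#12

off 0x0c: read d0 0c as big → 0xd00c
  op=0xd00c>>11=0x1a ⇒ lsli (RI)
  [10:9] rd=0 = R0
  [8:0] imm=12 = #12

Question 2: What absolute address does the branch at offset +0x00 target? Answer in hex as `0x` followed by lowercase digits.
[00] 60 02 → 0x6002
  opcode bits[15:11]=0xc: jz/J
  imm: (w>>0)&0x7ff=0x2 → #2
  target = base 0x41ba + off 0x00 + 2 + imm 2 = 0x41be

0x41be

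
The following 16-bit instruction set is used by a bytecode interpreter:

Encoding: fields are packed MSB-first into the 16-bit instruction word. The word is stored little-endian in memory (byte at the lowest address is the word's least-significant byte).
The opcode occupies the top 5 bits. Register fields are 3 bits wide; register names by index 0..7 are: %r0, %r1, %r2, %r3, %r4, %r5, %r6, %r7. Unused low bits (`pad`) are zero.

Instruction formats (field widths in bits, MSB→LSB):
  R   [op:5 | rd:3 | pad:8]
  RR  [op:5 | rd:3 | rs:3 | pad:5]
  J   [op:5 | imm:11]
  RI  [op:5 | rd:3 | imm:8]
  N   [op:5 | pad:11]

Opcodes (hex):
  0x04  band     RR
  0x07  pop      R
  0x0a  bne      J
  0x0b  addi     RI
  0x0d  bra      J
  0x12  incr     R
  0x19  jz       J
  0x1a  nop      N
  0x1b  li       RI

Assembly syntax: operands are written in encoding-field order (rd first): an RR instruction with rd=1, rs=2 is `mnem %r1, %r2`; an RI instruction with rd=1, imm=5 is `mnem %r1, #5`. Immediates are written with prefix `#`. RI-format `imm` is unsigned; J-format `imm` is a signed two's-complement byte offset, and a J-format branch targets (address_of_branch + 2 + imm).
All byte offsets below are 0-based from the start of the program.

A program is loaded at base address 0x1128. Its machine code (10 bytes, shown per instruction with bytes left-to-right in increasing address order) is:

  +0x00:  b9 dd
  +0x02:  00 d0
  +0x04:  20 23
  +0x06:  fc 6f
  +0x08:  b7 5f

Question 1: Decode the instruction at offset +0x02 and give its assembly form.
@+02  little-endian(00 d0) = 0xd000
  top 5b → 0x1a → nop [N]

nop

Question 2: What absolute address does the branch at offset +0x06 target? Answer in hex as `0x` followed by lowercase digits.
0x112c

+0x06: fc 6f ⇒ word 0x6ffc (little)
  op=0x6ffc>>11=0xd ⇒ bra (J)
  imm@[10:0]=0x7fc (s11→-4) ⇒ #-4
  target = base 0x1128 + off 0x06 + 2 + imm -4 = 0x112c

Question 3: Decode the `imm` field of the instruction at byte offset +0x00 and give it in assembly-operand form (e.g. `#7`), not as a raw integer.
[00] b9 dd → 0xddb9
  opcode bits[15:11]=0x1b: li/RI
  rd: (w>>8)&0x7=0x5 → %r5
  imm: (w>>0)&0xff=0xb9 → #185

#185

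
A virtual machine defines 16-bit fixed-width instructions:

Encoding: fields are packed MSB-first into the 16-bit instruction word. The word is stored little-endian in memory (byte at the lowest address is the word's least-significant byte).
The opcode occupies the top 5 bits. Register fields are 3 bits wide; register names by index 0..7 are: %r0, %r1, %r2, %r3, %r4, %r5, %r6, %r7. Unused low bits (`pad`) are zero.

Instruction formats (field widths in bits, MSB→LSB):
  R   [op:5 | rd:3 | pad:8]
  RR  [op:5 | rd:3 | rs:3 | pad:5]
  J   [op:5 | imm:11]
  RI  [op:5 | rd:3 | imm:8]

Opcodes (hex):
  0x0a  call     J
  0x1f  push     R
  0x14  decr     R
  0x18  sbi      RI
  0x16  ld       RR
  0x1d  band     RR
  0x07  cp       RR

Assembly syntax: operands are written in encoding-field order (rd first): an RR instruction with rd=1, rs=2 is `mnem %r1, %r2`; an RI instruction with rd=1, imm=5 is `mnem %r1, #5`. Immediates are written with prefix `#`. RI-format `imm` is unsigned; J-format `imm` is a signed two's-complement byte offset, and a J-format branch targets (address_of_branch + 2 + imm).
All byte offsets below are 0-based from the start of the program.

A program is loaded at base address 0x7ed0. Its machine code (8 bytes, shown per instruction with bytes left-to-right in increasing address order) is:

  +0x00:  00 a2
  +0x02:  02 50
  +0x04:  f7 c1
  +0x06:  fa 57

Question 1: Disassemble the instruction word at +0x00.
decr %r2

[00] 00 a2 → 0xa200
  op=0xa200>>11=0x14 ⇒ decr (R)
  rd: (w>>8)&0x7=0x2 → %r2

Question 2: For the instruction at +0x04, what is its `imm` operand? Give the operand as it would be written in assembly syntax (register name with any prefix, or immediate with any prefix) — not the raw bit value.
[04] f7 c1 → 0xc1f7
  opcode bits[15:11]=0x18: sbi/RI
  [10:8] rd=1 = %r1
  [7:0] imm=247 = #247

#247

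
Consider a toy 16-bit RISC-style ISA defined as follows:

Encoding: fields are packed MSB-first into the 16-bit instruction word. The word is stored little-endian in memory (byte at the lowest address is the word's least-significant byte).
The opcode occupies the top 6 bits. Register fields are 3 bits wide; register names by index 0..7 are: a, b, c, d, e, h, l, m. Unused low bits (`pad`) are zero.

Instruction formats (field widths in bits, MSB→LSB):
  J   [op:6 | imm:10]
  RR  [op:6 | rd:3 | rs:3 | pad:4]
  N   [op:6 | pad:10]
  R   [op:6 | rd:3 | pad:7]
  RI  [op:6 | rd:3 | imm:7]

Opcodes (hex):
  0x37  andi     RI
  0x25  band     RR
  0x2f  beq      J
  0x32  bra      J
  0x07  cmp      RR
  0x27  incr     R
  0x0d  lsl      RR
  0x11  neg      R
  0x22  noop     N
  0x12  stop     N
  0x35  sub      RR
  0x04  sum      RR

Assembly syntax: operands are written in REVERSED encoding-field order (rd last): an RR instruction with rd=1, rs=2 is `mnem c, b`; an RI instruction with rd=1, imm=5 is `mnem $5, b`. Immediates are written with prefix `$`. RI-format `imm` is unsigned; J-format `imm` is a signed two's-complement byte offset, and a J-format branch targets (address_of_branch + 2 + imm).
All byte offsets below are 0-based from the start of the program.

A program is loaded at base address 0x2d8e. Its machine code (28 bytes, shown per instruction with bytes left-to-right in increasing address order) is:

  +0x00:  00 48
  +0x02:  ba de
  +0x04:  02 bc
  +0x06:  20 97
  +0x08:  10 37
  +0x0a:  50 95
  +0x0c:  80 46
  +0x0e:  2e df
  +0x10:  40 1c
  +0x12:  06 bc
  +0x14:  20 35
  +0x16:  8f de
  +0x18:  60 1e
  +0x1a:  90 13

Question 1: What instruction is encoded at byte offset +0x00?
stop

[00] 00 48 → 0x4800
  opcode bits[15:10]=0x12: stop/N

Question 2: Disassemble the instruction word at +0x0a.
band h, c

off 0x0a: read 50 95 as little → 0x9550
  opcode bits[15:10]=0x25: band/RR
  [9:7] rd=2 = c
  [6:4] rs=5 = h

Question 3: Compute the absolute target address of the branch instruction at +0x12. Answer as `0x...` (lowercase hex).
0x2da8

[12] 06 bc → 0xbc06
  op=0xbc06>>10=0x2f ⇒ beq (J)
  [9:0] imm=6 = $6
  target = base 0x2d8e + off 0x12 + 2 + imm 6 = 0x2da8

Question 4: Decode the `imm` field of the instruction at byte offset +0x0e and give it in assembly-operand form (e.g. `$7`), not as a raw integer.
+0x0e: 2e df ⇒ word 0xdf2e (little)
  op=0xdf2e>>10=0x37 ⇒ andi (RI)
  rd: (w>>7)&0x7=0x6 → l
  imm: (w>>0)&0x7f=0x2e → $46

$46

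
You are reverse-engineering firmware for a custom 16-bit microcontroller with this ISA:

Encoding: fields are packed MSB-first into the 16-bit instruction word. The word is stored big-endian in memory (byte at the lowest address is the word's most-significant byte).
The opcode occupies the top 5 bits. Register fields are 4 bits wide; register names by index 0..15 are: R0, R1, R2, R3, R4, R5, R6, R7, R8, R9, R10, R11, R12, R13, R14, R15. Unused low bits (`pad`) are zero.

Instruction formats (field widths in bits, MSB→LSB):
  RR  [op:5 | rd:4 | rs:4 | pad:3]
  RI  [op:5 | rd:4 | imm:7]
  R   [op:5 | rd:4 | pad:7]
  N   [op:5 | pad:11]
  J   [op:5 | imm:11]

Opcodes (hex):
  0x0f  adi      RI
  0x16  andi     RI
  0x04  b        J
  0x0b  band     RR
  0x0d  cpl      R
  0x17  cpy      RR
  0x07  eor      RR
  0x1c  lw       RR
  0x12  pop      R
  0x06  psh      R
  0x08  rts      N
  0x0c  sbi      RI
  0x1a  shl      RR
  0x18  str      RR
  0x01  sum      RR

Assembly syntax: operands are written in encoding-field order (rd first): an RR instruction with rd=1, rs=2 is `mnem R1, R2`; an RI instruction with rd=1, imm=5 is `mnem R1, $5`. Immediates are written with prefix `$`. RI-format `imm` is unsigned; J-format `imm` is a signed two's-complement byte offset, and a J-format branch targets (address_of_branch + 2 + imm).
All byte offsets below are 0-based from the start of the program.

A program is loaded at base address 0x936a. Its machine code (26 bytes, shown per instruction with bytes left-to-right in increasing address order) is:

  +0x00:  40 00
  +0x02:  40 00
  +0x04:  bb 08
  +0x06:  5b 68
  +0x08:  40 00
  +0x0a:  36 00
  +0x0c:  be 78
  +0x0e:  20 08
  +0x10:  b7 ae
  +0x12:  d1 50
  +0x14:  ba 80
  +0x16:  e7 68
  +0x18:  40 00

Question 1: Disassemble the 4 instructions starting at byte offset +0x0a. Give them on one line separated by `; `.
psh R12; cpy R12, R15; b $8; andi R15, $46

[0a] 36 00 → 0x3600
  opcode bits[15:11]=0x6: psh/R
  rd: (w>>7)&0xf=0xc → R12
[0c] be 78 → 0xbe78
  opcode bits[15:11]=0x17: cpy/RR
  rd: (w>>7)&0xf=0xc → R12
  rs: (w>>3)&0xf=0xf → R15
[0e] 20 08 → 0x2008
  opcode bits[15:11]=0x4: b/J
  imm: (w>>0)&0x7ff=0x8 → $8
[10] b7 ae → 0xb7ae
  opcode bits[15:11]=0x16: andi/RI
  rd: (w>>7)&0xf=0xf → R15
  imm: (w>>0)&0x7f=0x2e → $46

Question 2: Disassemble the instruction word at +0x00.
rts

[00] 40 00 → 0x4000
  opcode bits[15:11]=0x8: rts/N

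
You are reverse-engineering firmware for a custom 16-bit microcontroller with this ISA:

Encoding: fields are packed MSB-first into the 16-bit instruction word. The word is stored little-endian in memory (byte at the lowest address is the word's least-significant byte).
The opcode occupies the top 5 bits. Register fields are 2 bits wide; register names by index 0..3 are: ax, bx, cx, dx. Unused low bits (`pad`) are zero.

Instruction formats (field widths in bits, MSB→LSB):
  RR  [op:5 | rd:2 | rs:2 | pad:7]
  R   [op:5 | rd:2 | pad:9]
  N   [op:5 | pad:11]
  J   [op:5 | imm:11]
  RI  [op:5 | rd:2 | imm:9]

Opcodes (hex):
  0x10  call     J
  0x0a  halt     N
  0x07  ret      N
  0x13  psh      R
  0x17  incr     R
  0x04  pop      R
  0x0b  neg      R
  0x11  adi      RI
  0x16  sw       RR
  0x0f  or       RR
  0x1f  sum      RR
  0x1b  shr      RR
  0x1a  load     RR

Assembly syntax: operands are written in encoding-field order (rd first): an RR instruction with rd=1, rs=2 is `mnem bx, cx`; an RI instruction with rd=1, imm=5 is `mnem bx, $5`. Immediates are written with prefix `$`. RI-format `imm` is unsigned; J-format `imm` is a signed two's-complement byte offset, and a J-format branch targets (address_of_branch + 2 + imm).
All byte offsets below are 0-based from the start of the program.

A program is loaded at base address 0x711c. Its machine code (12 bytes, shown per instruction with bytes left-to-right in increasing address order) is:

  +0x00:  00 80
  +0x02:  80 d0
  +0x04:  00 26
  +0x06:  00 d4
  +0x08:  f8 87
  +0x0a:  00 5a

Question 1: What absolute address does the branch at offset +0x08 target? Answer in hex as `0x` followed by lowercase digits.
0x711e

off 0x08: read f8 87 as little → 0x87f8
  top 5b → 0x10 → call [J]
  [10:0] imm=2040 (s11→-8) = $-8
  target = base 0x711c + off 0x08 + 2 + imm -8 = 0x711e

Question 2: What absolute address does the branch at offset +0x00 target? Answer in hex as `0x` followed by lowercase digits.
@+00  little-endian(00 80) = 0x8000
  op=0x8000>>11=0x10 ⇒ call (J)
  imm: (w>>0)&0x7ff=0x0 → $0
  target = base 0x711c + off 0x00 + 2 + imm 0 = 0x711e

0x711e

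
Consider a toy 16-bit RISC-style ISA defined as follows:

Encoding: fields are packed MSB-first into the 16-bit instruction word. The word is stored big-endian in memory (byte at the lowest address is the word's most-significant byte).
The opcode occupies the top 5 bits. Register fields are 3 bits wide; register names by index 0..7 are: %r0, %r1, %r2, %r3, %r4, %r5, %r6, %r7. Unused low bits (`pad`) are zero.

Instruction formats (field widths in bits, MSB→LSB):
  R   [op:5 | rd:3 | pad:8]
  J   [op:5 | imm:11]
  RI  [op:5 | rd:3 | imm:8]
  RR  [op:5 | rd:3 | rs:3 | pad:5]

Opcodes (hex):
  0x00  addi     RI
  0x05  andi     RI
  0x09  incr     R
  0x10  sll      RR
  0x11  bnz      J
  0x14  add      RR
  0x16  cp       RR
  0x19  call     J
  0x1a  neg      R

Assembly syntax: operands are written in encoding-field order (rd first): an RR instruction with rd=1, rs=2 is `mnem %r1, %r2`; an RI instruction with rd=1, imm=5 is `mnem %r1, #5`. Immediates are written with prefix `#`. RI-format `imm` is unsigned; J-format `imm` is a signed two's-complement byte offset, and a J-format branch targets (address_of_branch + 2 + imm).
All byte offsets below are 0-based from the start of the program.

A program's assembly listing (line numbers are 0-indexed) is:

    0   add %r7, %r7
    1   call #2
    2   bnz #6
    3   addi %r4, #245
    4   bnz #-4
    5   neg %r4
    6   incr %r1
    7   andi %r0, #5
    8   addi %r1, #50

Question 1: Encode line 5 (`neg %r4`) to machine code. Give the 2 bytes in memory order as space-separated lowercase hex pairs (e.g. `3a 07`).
L5: neg op=0x1a:5|rd=4:3|pad=0:8 ⇒ 0xd400 ⇒ big d4 00

d4 00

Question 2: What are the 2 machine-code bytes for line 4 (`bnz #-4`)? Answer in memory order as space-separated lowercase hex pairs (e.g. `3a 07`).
line 4 (bnz): pack op=0x11:5|imm=-4:11 = 0x8ffc; big→ 8f fc

8f fc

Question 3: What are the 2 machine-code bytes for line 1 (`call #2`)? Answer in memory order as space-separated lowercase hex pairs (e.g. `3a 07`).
L1: call op=0x19:5|imm=2:11 ⇒ 0xc802 ⇒ big c8 02

c8 02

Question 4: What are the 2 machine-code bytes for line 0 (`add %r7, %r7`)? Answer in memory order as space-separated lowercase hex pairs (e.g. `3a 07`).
L0: add op=0x14:5|rd=7:3|rs=7:3|pad=0:5 ⇒ 0xa7e0 ⇒ big a7 e0

a7 e0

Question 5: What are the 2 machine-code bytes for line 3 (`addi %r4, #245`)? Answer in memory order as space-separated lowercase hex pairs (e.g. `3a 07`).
line 3 (addi): pack op=0x0:5|rd=4:3|imm=245:8 = 0x04f5; big→ 04 f5

04 f5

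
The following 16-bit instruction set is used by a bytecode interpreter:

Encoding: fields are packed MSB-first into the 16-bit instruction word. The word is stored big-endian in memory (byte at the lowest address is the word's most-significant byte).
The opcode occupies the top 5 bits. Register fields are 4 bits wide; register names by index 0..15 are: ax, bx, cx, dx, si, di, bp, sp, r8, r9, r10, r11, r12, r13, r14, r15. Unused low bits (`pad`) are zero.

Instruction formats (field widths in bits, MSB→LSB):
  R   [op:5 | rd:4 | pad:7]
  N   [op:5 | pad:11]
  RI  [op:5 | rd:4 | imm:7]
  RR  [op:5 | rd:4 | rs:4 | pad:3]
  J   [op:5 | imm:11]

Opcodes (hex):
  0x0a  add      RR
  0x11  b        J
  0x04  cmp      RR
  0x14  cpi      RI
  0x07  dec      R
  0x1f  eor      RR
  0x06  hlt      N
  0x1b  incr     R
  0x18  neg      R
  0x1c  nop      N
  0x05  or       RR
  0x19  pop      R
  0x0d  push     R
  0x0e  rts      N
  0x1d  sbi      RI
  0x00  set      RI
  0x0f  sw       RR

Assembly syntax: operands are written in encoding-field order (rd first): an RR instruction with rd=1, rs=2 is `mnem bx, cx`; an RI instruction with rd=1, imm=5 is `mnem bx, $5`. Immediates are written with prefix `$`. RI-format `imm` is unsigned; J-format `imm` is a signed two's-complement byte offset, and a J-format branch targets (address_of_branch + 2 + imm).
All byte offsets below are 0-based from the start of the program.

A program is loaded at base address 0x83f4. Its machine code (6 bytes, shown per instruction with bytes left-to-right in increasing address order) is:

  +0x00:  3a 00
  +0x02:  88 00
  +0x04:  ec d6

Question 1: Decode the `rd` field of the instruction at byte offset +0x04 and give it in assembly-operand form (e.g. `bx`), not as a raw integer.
r9

+0x04: ec d6 ⇒ word 0xecd6 (big)
  op=0xecd6>>11=0x1d ⇒ sbi (RI)
  [10:7] rd=9 = r9
  [6:0] imm=86 = $86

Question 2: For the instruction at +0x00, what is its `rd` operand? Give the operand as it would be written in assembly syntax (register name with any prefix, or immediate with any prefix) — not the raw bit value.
si

off 0x00: read 3a 00 as big → 0x3a00
  op=0x3a00>>11=0x7 ⇒ dec (R)
  rd: (w>>7)&0xf=0x4 → si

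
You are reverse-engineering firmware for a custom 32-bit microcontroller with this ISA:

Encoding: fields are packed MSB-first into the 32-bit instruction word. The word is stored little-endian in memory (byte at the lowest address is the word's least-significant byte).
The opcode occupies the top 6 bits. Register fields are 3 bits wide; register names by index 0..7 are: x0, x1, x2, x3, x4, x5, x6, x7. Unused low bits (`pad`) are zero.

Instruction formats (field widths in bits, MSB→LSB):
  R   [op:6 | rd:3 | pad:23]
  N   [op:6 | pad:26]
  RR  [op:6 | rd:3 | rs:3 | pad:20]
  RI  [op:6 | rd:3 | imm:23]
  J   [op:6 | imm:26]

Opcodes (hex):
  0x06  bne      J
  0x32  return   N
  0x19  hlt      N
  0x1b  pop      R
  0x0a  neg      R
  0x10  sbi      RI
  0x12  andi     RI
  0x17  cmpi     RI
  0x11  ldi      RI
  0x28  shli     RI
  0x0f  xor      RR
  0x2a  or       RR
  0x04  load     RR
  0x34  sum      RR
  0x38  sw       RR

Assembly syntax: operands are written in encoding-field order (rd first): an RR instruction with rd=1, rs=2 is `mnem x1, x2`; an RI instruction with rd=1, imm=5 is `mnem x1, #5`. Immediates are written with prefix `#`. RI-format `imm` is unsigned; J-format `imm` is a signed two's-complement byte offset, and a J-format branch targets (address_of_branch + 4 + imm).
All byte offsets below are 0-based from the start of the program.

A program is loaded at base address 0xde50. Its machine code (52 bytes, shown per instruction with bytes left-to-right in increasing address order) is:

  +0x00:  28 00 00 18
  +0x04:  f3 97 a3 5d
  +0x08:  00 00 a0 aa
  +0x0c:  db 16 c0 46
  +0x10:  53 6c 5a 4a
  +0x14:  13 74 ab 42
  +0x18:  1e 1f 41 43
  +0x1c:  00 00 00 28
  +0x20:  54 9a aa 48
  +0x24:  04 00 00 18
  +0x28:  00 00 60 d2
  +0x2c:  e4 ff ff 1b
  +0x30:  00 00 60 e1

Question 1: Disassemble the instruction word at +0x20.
off 0x20: read 54 9a aa 48 as little → 0x48aa9a54
  opcode bits[31:26]=0x12: andi/RI
  rd: (w>>23)&0x7=0x1 → x1
  imm: (w>>0)&0x7fffff=0x2a9a54 → #2792020

andi x1, #2792020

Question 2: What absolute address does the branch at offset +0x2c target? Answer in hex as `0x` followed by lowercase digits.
0xde64

+0x2c: e4 ff ff 1b ⇒ word 0x1bffffe4 (little)
  opcode bits[31:26]=0x6: bne/J
  imm@[25:0]=0x3ffffe4 (s26→-28) ⇒ #-28
  target = base 0xde50 + off 0x2c + 4 + imm -28 = 0xde64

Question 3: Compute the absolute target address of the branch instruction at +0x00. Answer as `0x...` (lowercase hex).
+0x00: 28 00 00 18 ⇒ word 0x18000028 (little)
  top 6b → 0x6 → bne [J]
  imm@[25:0]=0x28 ⇒ #40
  target = base 0xde50 + off 0x00 + 4 + imm 40 = 0xde7c

0xde7c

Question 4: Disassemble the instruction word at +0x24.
bne #4

+0x24: 04 00 00 18 ⇒ word 0x18000004 (little)
  top 6b → 0x6 → bne [J]
  [25:0] imm=4 = #4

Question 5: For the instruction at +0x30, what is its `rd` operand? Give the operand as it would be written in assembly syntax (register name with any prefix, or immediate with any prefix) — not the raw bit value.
x2

off 0x30: read 00 00 60 e1 as little → 0xe1600000
  opcode bits[31:26]=0x38: sw/RR
  rd@[25:23]=0x2 ⇒ x2
  rs@[22:20]=0x6 ⇒ x6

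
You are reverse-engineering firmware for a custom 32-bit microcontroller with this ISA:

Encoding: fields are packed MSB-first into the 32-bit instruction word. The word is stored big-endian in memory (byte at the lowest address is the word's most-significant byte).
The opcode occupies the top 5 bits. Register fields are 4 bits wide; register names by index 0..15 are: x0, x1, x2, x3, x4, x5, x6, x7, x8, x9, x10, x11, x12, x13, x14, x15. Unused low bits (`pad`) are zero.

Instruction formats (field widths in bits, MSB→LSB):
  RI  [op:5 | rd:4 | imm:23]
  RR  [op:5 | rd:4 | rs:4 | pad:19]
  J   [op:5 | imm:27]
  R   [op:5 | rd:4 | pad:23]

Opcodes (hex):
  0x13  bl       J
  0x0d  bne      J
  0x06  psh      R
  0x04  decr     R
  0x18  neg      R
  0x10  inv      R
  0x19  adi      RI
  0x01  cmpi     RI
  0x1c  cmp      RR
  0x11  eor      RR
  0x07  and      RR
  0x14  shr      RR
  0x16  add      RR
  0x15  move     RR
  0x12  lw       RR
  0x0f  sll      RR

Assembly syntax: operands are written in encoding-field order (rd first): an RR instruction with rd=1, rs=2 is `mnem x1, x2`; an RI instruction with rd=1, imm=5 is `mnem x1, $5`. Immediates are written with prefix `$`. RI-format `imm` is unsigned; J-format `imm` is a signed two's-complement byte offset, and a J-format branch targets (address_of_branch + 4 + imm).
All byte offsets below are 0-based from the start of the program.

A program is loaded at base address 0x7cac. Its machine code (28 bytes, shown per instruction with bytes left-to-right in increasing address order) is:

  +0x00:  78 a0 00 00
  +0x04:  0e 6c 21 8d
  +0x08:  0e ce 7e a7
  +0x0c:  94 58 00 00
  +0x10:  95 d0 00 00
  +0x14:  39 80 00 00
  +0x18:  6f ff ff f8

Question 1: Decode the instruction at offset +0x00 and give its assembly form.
sll x1, x4

[00] 78 a0 00 00 → 0x78a00000
  op=0x78a00000>>27=0xf ⇒ sll (RR)
  rd: (w>>23)&0xf=0x1 → x1
  rs: (w>>19)&0xf=0x4 → x4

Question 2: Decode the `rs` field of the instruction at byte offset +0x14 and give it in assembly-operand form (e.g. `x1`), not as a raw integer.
x0

off 0x14: read 39 80 00 00 as big → 0x39800000
  op=0x39800000>>27=0x7 ⇒ and (RR)
  [26:23] rd=3 = x3
  [22:19] rs=0 = x0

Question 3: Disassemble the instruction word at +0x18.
bne $-8

[18] 6f ff ff f8 → 0x6ffffff8
  op=0x6ffffff8>>27=0xd ⇒ bne (J)
  [26:0] imm=134217720 (s27→-8) = $-8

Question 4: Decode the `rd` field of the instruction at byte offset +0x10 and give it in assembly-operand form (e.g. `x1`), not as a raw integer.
x11

[10] 95 d0 00 00 → 0x95d00000
  opcode bits[31:27]=0x12: lw/RR
  rd@[26:23]=0xb ⇒ x11
  rs@[22:19]=0xa ⇒ x10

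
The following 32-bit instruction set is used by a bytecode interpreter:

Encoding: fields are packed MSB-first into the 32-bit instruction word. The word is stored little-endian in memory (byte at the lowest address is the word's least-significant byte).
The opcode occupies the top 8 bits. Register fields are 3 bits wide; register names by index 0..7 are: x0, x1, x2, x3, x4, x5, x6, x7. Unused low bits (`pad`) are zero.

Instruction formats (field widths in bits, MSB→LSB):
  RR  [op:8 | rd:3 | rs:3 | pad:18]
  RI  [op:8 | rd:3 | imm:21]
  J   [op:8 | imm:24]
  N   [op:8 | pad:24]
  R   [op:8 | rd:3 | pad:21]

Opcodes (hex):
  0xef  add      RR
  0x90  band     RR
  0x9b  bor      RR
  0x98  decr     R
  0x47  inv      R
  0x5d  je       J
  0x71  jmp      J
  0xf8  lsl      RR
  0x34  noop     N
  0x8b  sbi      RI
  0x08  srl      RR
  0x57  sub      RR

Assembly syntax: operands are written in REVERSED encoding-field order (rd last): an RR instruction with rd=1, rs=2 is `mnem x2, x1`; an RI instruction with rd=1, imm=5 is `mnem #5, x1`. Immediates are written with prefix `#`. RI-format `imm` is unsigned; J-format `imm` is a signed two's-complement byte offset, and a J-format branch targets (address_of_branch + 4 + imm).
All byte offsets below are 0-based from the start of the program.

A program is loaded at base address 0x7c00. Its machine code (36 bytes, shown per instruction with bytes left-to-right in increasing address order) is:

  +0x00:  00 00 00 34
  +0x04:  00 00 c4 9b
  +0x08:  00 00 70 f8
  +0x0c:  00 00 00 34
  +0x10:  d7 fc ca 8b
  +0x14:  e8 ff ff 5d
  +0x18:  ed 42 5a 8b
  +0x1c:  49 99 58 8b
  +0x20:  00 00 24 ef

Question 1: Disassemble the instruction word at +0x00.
noop

@+00  little-endian(00 00 00 34) = 0x34000000
  op=0x34000000>>24=0x34 ⇒ noop (N)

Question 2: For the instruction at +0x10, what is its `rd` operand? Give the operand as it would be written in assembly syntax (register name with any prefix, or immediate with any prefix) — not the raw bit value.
+0x10: d7 fc ca 8b ⇒ word 0x8bcafcd7 (little)
  opcode bits[31:24]=0x8b: sbi/RI
  rd: (w>>21)&0x7=0x6 → x6
  imm: (w>>0)&0x1fffff=0xafcd7 → #720087

x6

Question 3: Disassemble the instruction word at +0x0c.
+0x0c: 00 00 00 34 ⇒ word 0x34000000 (little)
  op=0x34000000>>24=0x34 ⇒ noop (N)

noop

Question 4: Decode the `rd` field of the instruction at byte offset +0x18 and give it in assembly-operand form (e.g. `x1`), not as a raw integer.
x2

[18] ed 42 5a 8b → 0x8b5a42ed
  op=0x8b5a42ed>>24=0x8b ⇒ sbi (RI)
  [23:21] rd=2 = x2
  [20:0] imm=1721069 = #1721069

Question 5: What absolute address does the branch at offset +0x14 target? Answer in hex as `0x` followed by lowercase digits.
0x7c00

+0x14: e8 ff ff 5d ⇒ word 0x5dffffe8 (little)
  top 8b → 0x5d → je [J]
  imm@[23:0]=0xffffe8 (s24→-24) ⇒ #-24
  target = base 0x7c00 + off 0x14 + 4 + imm -24 = 0x7c00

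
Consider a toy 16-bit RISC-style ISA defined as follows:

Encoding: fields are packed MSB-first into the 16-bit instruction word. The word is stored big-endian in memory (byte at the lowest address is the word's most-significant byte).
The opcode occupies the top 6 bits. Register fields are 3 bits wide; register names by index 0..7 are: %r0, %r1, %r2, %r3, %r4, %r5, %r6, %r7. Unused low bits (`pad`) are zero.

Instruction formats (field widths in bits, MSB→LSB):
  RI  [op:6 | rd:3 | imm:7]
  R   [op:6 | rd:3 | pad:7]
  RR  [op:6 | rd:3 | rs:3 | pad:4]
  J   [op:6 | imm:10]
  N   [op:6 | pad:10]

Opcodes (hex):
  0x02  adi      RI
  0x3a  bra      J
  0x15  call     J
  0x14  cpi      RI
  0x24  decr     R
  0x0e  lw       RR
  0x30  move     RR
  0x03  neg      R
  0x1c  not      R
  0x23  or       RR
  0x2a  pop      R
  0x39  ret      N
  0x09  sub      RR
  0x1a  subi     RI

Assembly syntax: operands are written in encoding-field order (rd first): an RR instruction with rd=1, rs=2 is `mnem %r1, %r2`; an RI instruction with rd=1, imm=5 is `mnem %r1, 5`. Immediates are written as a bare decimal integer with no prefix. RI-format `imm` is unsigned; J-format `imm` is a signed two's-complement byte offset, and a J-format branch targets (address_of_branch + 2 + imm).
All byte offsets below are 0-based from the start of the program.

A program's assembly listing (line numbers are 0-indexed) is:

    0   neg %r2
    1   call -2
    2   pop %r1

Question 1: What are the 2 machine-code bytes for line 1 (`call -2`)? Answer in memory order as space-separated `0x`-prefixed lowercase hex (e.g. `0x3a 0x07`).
0x57 0xfe

line 1 (call): pack op=0x15:6|imm=-2:10 = 0x57fe; big→ 57 fe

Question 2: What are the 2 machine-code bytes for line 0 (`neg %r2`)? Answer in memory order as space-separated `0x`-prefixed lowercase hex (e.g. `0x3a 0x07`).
0x0d 0x00

line 0 (neg): pack op=0x3:6|rd=2:3|pad=0:7 = 0x0d00; big→ 0d 00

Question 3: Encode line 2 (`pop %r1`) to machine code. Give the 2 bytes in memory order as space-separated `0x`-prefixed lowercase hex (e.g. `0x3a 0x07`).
0xa8 0x80

2. pop fields op=0x2a:6|rd=1:3|pad=0:7 → word a880h → a8 80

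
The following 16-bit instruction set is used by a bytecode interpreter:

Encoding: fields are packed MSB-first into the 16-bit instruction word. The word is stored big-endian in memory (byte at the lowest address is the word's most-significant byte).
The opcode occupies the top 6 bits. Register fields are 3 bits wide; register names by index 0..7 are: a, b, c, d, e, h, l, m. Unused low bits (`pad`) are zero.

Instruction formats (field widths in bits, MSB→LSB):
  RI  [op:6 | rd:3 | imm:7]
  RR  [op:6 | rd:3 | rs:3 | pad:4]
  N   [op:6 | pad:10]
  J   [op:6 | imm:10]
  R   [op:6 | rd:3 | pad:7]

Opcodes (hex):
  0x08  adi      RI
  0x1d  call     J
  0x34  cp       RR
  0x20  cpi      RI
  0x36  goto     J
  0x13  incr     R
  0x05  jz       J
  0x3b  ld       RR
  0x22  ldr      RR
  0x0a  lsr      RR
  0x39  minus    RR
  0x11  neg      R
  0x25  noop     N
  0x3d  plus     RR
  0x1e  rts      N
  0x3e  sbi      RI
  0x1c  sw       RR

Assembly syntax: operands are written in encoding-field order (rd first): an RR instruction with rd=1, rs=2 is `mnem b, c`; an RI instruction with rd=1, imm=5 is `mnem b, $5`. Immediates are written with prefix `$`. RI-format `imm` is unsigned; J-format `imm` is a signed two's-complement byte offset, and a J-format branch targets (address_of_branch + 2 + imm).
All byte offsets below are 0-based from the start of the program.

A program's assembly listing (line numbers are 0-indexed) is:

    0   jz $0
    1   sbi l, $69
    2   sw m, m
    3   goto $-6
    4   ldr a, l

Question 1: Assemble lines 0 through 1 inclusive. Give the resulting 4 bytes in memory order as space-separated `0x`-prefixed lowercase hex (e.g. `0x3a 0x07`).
line 0 (jz): pack op=0x5:6|imm=0:10 = 0x1400; big→ 14 00
line 1 (sbi): pack op=0x3e:6|rd=6:3|imm=69:7 = 0xfb45; big→ fb 45

0x14 0x00 0xfb 0x45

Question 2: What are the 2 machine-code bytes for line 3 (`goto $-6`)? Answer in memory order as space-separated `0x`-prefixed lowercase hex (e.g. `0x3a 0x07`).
L3: goto op=0x36:6|imm=-6:10 ⇒ 0xdbfa ⇒ big db fa

0xdb 0xfa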